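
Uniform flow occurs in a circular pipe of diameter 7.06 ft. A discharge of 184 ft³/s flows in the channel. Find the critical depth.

At critical depth, Q² T / (g A³) = 1, i.e. A³/T = Q²/g = 184²/32.2 = 1051.
Try y = 2.85 ft: A³/T = 468.2 — too small.
Try y = 3.86 ft: A³/T = 1494 — too large.
Try y = 3.52 ft: A³/T = 1051 — ≈ 1051.

y_c = 3.52 ft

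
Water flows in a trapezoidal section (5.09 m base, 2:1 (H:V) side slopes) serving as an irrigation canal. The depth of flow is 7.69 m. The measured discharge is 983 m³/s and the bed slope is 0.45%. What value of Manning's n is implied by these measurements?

With bottom width b = 5.09 m and side slope z = 2: A = (b + zy)y = (5.09 + 2×7.69)×7.69 = 157.4 m²; P = b + 2y√(1+z²) = 5.09 + 2×7.69×2.236 = 39.48 m.
Hydraulic radius R = A/P = 157.4/39.48 = 3.987 m.
Rearranging Manning's equation: n = (1/Q) A R^(2/3) S^(1/2) = (1/983) × 157.4 × 3.987^(2/3) × √0.0045 = 0.027.

n = 0.027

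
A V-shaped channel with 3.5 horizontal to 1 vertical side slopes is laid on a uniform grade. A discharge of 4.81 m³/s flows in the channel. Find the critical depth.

At critical depth, Q² T / (g A³) = 1, i.e. A³/T = Q²/g = 4.81²/9.81 = 2.358.
At y = 0.666 m: A³/T = 0.8026 — too small.
At y = 0.826 m: A³/T = 2.355 — ≈ 2.358.

y_c = 0.826 m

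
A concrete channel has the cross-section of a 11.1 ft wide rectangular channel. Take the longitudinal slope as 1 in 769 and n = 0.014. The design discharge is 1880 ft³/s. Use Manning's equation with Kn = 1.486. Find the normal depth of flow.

Manning's equation rearranged: A R^(2/3) = nQ / (1.486·√S) = 0.014 × 1880 / (1.486 × √0.0013) = 491.2.
Trying y = 20.3 ft: A R^(2/3) = 601.2 — over.
Trying y = 12 ft: A R^(2/3) = 324.1 — short.
Trying y = 17 ft: A R^(2/3) = 490 — matches.

y_n = 17 ft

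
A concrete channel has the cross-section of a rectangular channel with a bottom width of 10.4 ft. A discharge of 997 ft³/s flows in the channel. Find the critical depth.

For a rectangular channel, critical depth y_c = (q²/g)^(1/3) where q = Q/b = 997/10.4 = 95.87 ft²/s.
So y_c = (95.87²/32.2)^(1/3) = 6.58 ft.

y_c = 6.58 ft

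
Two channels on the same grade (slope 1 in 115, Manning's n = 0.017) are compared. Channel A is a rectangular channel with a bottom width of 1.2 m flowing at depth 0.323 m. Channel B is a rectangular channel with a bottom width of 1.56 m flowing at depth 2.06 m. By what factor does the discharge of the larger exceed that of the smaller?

16.1

Channel A: Flow area A = b·y = 1.2 × 0.323 = 0.3876 m². Wetted perimeter P = b + 2y = 1.2 + 2×0.323 = 1.846 m. Hydraulic radius R = A/P = 0.3876/1.846 = 0.21 m. Q_A = (1/0.017)·0.3876·0.21^(2/3)·√0.008696 = 0.7511 m³/s.
Channel B: Flow area A = b·y = 1.56 × 2.06 = 3.214 m². Wetted perimeter P = b + 2y = 1.56 + 2×2.06 = 5.68 m. Hydraulic radius R = A/P = 3.214/5.68 = 0.5658 m. Q_B = (1/0.017)·3.214·0.5658^(2/3)·√0.008696 = 12.06 m³/s.
The larger discharge is 12.06 m³/s and the smaller is 0.7511 m³/s; the ratio is 16.1.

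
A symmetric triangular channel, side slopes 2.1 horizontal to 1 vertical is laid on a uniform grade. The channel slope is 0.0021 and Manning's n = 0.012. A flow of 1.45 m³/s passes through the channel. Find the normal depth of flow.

Manning's equation rearranged: A R^(2/3) = nQ / (1·√S) = 0.012 × 1.45 / (√0.0021) = 0.3797.
Trying y = 0.571 m: A R^(2/3) = 0.2773 — short.
Trying y = 0.741 m: A R^(2/3) = 0.5556 — over.
Trying y = 0.642 m: A R^(2/3) = 0.3791 — ≈ 0.3797.

y_n = 0.642 m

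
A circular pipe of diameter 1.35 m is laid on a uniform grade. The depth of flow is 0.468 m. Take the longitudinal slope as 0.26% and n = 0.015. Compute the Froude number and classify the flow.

For a circular section of diameter D = 1.35 m at depth y = 0.468 m, the central angle is θ = 2 arccos(1 − 2y/D) = 2.518 rad. Then A = (D²/8)(θ − sin θ) = 0.4407 m² and P = Dθ/2 = 1.7 m.
Hydraulic radius R = A/P = 0.4407/1.7 = 0.2593 m.
V = (1/n) R^(2/3) √S = (1/0.015) × 0.2593^(2/3) × √0.0026 = 1.382 m/s. Hydraulic depth D_h = A/T = 0.4407/1.285 = 0.343 m.
Froude number Fr = V/√(g·D_h) = 1.382/√(9.81×0.343) = 0.754, which is less than 1, so the flow is subcritical.

subcritical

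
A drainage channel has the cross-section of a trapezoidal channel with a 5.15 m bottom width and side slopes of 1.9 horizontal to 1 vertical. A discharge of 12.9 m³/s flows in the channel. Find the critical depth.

y_c = 0.779 m

At critical depth, Q² T / (g A³) = 1, i.e. A³/T = Q²/g = 12.9²/9.81 = 16.96.
Try y = 0.608 m: A³/T = 7.552 — short.
Try y = 0.903 m: A³/T = 27.77 — over.
Try y = 0.779 m: A³/T = 16.99 — matches.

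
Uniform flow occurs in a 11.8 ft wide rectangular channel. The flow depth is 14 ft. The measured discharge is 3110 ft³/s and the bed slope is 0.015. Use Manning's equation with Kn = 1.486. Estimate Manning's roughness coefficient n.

Flow area A = b·y = 11.8 × 14 = 165.2 ft². Wetted perimeter P = b + 2y = 11.8 + 2×14 = 39.8 ft.
Hydraulic radius R = A/P = 165.2/39.8 = 4.151 ft.
Rearranging Manning's equation: n = (1.486/Q) A R^(2/3) S^(1/2) = (1.486/3110) × 165.2 × 4.151^(2/3) × √0.015 = 0.025.

n = 0.025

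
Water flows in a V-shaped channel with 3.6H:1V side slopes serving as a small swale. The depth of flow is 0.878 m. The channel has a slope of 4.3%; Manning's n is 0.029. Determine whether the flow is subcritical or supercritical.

For a triangular section with side slope z = 3.6: A = zy² = 3.6×0.878² = 2.775 m²; P = 2y√(1+z²) = 2×0.878×3.736 = 6.561 m.
Hydraulic radius R = A/P = 2.775/6.561 = 0.423 m.
V = (1/n) R^(2/3) √S = (1/0.029) × 0.423^(2/3) × √0.043 = 4.029 m/s. Hydraulic depth D_h = A/T = 2.775/6.322 = 0.439 m.
Froude number Fr = V/√(g·D_h) = 4.029/√(9.81×0.439) = 1.94, which is greater than 1, so the flow is supercritical.

supercritical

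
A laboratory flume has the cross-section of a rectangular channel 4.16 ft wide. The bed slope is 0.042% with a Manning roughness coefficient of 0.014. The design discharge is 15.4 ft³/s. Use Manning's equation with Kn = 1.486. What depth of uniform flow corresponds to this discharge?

y_n = 1.76 ft

Manning's equation rearranged: A R^(2/3) = nQ / (1.486·√S) = 0.014 × 15.4 / (1.486 × √0.00042) = 7.08.
At y = 2.03 ft: A R^(2/3) = 8.598 — over.
At y = 1.76 ft: A R^(2/3) = 7.092 — close enough.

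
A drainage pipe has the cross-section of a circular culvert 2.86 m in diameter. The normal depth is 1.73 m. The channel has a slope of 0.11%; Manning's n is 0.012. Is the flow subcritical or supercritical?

subcritical

For a circular section of diameter D = 2.86 m at depth y = 1.73 m, the central angle is θ = 2 arccos(1 − 2y/D) = 3.564 rad. Then A = (D²/8)(θ − sin θ) = 4.064 m² and P = Dθ/2 = 5.097 m.
Hydraulic radius R = A/P = 4.064/5.097 = 0.7973 m.
V = (1/n) R^(2/3) √S = (1/0.012) × 0.7973^(2/3) × √0.0011 = 2.376 m/s. Hydraulic depth D_h = A/T = 4.064/2.796 = 1.453 m.
Froude number Fr = V/√(g·D_h) = 2.376/√(9.81×1.453) = 0.629, which is less than 1, so the flow is subcritical.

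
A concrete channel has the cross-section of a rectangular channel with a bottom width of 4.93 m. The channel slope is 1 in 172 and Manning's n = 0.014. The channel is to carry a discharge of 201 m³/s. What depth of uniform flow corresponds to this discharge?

Manning's equation rearranged: A R^(2/3) = nQ / (1·√S) = 0.014 × 201 / (√0.005814) = 36.91.
Trying y = 4.54 m: A R^(2/3) = 30.59 — low.
Trying y = 6.55 m: A R^(2/3) = 47.62 — high.
Trying y = 5.29 m: A R^(2/3) = 36.88 — ≈ 36.91.

y_n = 5.29 m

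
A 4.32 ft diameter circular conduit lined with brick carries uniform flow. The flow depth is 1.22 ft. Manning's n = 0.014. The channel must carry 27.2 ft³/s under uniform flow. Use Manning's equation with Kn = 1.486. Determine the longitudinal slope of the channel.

S = 0.0091

For a circular section of diameter D = 4.32 ft at depth y = 1.22 ft, the central angle is θ = 2 arccos(1 − 2y/D) = 2.241 rad. Then A = (D²/8)(θ − sin θ) = 3.4 ft² and P = Dθ/2 = 4.841 ft.
Hydraulic radius R = A/P = 3.4/4.841 = 0.7024 ft.
From Manning's equation, S = [nQ / (1.486 A R^(2/3))]² = [0.014 × 27.2 / (1.486 × 3.4 × 0.7024^(2/3))]² = 0.0091.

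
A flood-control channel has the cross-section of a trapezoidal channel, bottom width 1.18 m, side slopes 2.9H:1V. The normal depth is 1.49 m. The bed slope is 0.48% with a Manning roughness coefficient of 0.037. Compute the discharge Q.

With bottom width b = 1.18 m and side slope z = 2.9: A = (b + zy)y = (1.18 + 2.9×1.49)×1.49 = 8.196 m²; P = b + 2y√(1+z²) = 1.18 + 2×1.49×3.068 = 10.32 m.
Hydraulic radius R = A/P = 8.196/10.32 = 0.7941 m.
Manning's equation: Q = (1/n) A R^(2/3) S^(1/2) = (1/0.037) × 8.196 × 0.7941^(2/3) × 0.0048^(1/2) = 13.2 m³/s.

Q = 13.2 m³/s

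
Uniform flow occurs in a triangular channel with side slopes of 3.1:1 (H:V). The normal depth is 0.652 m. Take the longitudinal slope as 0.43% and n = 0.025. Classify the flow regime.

subcritical

For a triangular section with side slope z = 3.1: A = zy² = 3.1×0.652² = 1.318 m²; P = 2y√(1+z²) = 2×0.652×3.257 = 4.248 m.
Hydraulic radius R = A/P = 1.318/4.248 = 0.3103 m.
V = (1/n) R^(2/3) √S = (1/0.025) × 0.3103^(2/3) × √0.0043 = 1.202 m/s. Hydraulic depth D_h = A/T = 1.318/4.042 = 0.326 m.
Froude number Fr = V/√(g·D_h) = 1.202/√(9.81×0.326) = 0.672, which is less than 1, so the flow is subcritical.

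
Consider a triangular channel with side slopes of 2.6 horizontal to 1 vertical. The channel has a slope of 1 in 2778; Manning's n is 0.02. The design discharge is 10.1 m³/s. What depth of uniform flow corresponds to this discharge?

y_n = 2.05 m

Manning's equation rearranged: A R^(2/3) = nQ / (1·√S) = 0.02 × 10.1 / (√0.00036) = 10.65.
Trying y = 1.73 m: A R^(2/3) = 6.747 — low.
Trying y = 2.05 m: A R^(2/3) = 10.61 — close enough.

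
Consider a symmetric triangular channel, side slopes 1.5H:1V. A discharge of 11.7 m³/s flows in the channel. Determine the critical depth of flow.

y_c = 1.65 m

At critical depth, Q² T / (g A³) = 1, i.e. A³/T = Q²/g = 11.7²/9.81 = 13.95.
At y = 1.26 m: A³/T = 3.573 — low.
At y = 1.65 m: A³/T = 13.76 — matches.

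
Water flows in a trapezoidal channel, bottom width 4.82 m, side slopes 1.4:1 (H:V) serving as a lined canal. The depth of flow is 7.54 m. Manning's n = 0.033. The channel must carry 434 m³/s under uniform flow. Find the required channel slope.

S = 0.0026

With bottom width b = 4.82 m and side slope z = 1.4: A = (b + zy)y = (4.82 + 1.4×7.54)×7.54 = 115.9 m²; P = b + 2y√(1+z²) = 4.82 + 2×7.54×1.72 = 30.76 m.
Hydraulic radius R = A/P = 115.9/30.76 = 3.768 m.
From Manning's equation, S = [nQ / (1 A R^(2/3))]² = [0.033 × 434 / (1 × 115.9 × 3.768^(2/3))]² = 0.0026.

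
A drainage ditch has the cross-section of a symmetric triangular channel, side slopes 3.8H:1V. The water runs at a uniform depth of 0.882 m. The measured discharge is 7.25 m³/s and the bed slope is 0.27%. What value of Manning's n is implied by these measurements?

n = 0.012

For a triangular section with side slope z = 3.8: A = zy² = 3.8×0.882² = 2.956 m²; P = 2y√(1+z²) = 2×0.882×3.929 = 6.931 m.
Hydraulic radius R = A/P = 2.956/6.931 = 0.4265 m.
Rearranging Manning's equation: n = (1/Q) A R^(2/3) S^(1/2) = (1/7.25) × 2.956 × 0.4265^(2/3) × √0.0027 = 0.012.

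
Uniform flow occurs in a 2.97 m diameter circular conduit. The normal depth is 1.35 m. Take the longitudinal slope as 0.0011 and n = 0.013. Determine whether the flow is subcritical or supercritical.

For a circular section of diameter D = 2.97 m at depth y = 1.35 m, the central angle is θ = 2 arccos(1 − 2y/D) = 2.96 rad. Then A = (D²/8)(θ − sin θ) = 3.064 m² and P = Dθ/2 = 4.395 m.
Hydraulic radius R = A/P = 3.064/4.395 = 0.6971 m.
V = (1/n) R^(2/3) √S = (1/0.013) × 0.6971^(2/3) × √0.0011 = 2.006 m/s. Hydraulic depth D_h = A/T = 3.064/2.958 = 1.036 m.
Froude number Fr = V/√(g·D_h) = 2.006/√(9.81×1.036) = 0.629, which is less than 1, so the flow is subcritical.

subcritical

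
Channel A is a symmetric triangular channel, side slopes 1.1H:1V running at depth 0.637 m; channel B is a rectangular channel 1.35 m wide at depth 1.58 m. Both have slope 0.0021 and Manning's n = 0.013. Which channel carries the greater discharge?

channel B

Channel A: For a triangular section with side slope z = 1.1: A = zy² = 1.1×0.637² = 0.4463 m²; P = 2y√(1+z²) = 2×0.637×1.487 = 1.894 m. Hydraulic radius R = A/P = 0.4463/1.894 = 0.2357 m. Q_A = (1/0.013)·0.4463·0.2357^(2/3)·√0.0021 = 0.6003 m³/s.
Channel B: Flow area A = b·y = 1.35 × 1.58 = 2.133 m². Wetted perimeter P = b + 2y = 1.35 + 2×1.58 = 4.51 m. Hydraulic radius R = A/P = 2.133/4.51 = 0.4729 m. Q_B = (1/0.013)·2.133·0.4729^(2/3)·√0.0021 = 4.564 m³/s.
Q_A = 0.6003 m³/s vs Q_B = 4.564 m³/s, so channel B carries more.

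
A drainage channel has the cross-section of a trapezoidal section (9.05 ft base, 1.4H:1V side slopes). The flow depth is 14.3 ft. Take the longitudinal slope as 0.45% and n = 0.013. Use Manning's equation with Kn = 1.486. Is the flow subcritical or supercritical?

supercritical

With bottom width b = 9.05 ft and side slope z = 1.4: A = (b + zy)y = (9.05 + 1.4×14.3)×14.3 = 415.7 ft²; P = b + 2y√(1+z²) = 9.05 + 2×14.3×1.72 = 58.26 ft.
Hydraulic radius R = A/P = 415.7/58.26 = 7.136 ft.
V = (1.486/n) R^(2/3) √S = (1.486/0.013) × 7.136^(2/3) × √0.0045 = 28.42 ft/s. Hydraulic depth D_h = A/T = 415.7/49.09 = 8.468 ft.
Froude number Fr = V/√(g·D_h) = 28.42/√(32.2×8.468) = 1.72, which is greater than 1, so the flow is supercritical.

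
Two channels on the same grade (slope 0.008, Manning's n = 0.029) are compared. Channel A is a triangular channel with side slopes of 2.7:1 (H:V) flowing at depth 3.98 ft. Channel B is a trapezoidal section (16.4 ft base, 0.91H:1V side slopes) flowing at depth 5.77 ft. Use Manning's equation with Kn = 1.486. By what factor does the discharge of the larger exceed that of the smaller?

4.78

Channel A: For a triangular section with side slope z = 2.7: A = zy² = 2.7×3.98² = 42.77 ft²; P = 2y√(1+z²) = 2×3.98×2.879 = 22.92 ft. Hydraulic radius R = A/P = 42.77/22.92 = 1.866 ft. Q_A = (1.486/0.029)·42.77·1.866^(2/3)·√0.008 = 297.1 ft³/s.
Channel B: With bottom width b = 16.4 ft and side slope z = 0.91: A = (b + zy)y = (16.4 + 0.91×5.77)×5.77 = 124.9 ft²; P = b + 2y√(1+z²) = 16.4 + 2×5.77×1.352 = 32 ft. Hydraulic radius R = A/P = 124.9/32 = 3.904 ft. Q_B = (1.486/0.029)·124.9·3.904^(2/3)·√0.008 = 1419 ft³/s.
The larger discharge is 1419 ft³/s and the smaller is 297.1 ft³/s; the ratio is 4.78.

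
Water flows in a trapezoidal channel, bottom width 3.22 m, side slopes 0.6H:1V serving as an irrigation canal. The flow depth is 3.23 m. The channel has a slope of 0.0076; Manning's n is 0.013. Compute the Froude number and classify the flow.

supercritical

With bottom width b = 3.22 m and side slope z = 0.6: A = (b + zy)y = (3.22 + 0.6×3.23)×3.23 = 16.66 m²; P = b + 2y√(1+z²) = 3.22 + 2×3.23×1.166 = 10.75 m.
Hydraulic radius R = A/P = 16.66/10.75 = 1.549 m.
V = (1/n) R^(2/3) √S = (1/0.013) × 1.549^(2/3) × √0.0076 = 8.979 m/s. Hydraulic depth D_h = A/T = 16.66/7.096 = 2.348 m.
Froude number Fr = V/√(g·D_h) = 8.979/√(9.81×2.348) = 1.87, which is greater than 1, so the flow is supercritical.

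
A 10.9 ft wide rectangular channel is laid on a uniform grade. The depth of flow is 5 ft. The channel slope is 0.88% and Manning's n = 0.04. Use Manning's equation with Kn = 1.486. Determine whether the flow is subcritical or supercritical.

subcritical

Flow area A = b·y = 10.9 × 5 = 54.5 ft². Wetted perimeter P = b + 2y = 10.9 + 2×5 = 20.9 ft.
Hydraulic radius R = A/P = 54.5/20.9 = 2.608 ft.
V = (1.486/n) R^(2/3) √S = (1.486/0.04) × 2.608^(2/3) × √0.0088 = 6.602 ft/s. Hydraulic depth D_h = A/T = 54.5/10.9 = 5 ft.
Froude number Fr = V/√(g·D_h) = 6.602/√(32.2×5) = 0.52, which is less than 1, so the flow is subcritical.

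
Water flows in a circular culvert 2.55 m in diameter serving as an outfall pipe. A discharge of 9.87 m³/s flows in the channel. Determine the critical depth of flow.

y_c = 1.42 m

At critical depth, Q² T / (g A³) = 1, i.e. A³/T = Q²/g = 9.87²/9.81 = 9.93.
Trying y = 1.66 m: A³/T = 17.94 — too large.
Trying y = 1.26 m: A³/T = 6.241 — too small.
Trying y = 1.42 m: A³/T = 9.852 — ≈ 9.93.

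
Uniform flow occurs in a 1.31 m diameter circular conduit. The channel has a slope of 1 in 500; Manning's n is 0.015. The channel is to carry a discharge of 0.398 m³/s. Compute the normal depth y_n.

y_n = 0.406 m

Manning's equation rearranged: A R^(2/3) = nQ / (1·√S) = 0.015 × 0.398 / (√0.002) = 0.1335.
Trying y = 0.341 m: A R^(2/3) = 0.09502 — low.
Trying y = 0.406 m: A R^(2/3) = 0.1335 — close enough.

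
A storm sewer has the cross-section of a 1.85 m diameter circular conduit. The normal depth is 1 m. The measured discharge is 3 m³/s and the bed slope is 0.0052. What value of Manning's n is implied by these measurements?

n = 0.022

For a circular section of diameter D = 1.85 m at depth y = 1 m, the central angle is θ = 2 arccos(1 − 2y/D) = 3.304 rad. Then A = (D²/8)(θ − sin θ) = 1.483 m² and P = Dθ/2 = 3.056 m.
Hydraulic radius R = A/P = 1.483/3.056 = 0.4851 m.
Rearranging Manning's equation: n = (1/Q) A R^(2/3) S^(1/2) = (1/3) × 1.483 × 0.4851^(2/3) × √0.0052 = 0.022.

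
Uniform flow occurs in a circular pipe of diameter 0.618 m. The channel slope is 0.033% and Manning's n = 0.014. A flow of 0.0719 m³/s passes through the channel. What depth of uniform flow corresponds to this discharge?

Manning's equation rearranged: A R^(2/3) = nQ / (1·√S) = 0.014 × 0.0719 / (√0.00033) = 0.05541.
Trying y = 0.442 m: A R^(2/3) = 0.07434 — over.
Trying y = 0.252 m: A R^(2/3) = 0.03014 — short.
Trying y = 0.36 m: A R^(2/3) = 0.05543 — close enough.

y_n = 0.36 m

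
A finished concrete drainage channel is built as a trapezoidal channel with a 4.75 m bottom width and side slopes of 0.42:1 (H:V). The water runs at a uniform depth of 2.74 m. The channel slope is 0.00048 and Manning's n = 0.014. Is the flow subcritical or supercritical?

With bottom width b = 4.75 m and side slope z = 0.42: A = (b + zy)y = (4.75 + 0.42×2.74)×2.74 = 16.17 m²; P = b + 2y√(1+z²) = 4.75 + 2×2.74×1.085 = 10.69 m.
Hydraulic radius R = A/P = 16.17/10.69 = 1.512 m.
V = (1/n) R^(2/3) √S = (1/0.014) × 1.512^(2/3) × √0.00048 = 2.061 m/s. Hydraulic depth D_h = A/T = 16.17/7.052 = 2.293 m.
Froude number Fr = V/√(g·D_h) = 2.061/√(9.81×2.293) = 0.435, which is less than 1, so the flow is subcritical.

subcritical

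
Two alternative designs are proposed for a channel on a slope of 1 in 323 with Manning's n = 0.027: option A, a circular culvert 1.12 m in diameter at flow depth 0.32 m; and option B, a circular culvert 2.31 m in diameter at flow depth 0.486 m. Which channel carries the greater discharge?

channel B

Channel A: For a circular section of diameter D = 1.12 m at depth y = 0.32 m, the central angle is θ = 2 arccos(1 − 2y/D) = 2.256 rad. Then A = (D²/8)(θ − sin θ) = 0.2323 m² and P = Dθ/2 = 1.263 m. Hydraulic radius R = A/P = 0.2323/1.263 = 0.1839 m. Q_A = (1/0.027)·0.2323·0.1839^(2/3)·√0.003096 = 0.1548 m³/s.
Channel B: For a circular section of diameter D = 2.31 m at depth y = 0.486 m, the central angle is θ = 2 arccos(1 − 2y/D) = 1.906 rad. Then A = (D²/8)(θ − sin θ) = 0.6415 m² and P = Dθ/2 = 2.201 m. Hydraulic radius R = A/P = 0.6415/2.201 = 0.2914 m. Q_B = (1/0.027)·0.6415·0.2914^(2/3)·√0.003096 = 0.581 m³/s.
Q_A = 0.1548 m³/s vs Q_B = 0.581 m³/s, so channel B carries more.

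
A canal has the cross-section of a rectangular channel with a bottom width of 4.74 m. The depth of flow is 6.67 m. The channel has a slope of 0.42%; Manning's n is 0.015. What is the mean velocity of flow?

V = 6.27 m/s

Flow area A = b·y = 4.74 × 6.67 = 31.62 m². Wetted perimeter P = b + 2y = 4.74 + 2×6.67 = 18.08 m.
Hydraulic radius R = A/P = 31.62/18.08 = 1.749 m.
From Manning's equation, V = (1/n) R^(2/3) S^(1/2) = (1/0.015) × 1.749^(2/3) × 0.0042^(1/2) = 6.27 m/s.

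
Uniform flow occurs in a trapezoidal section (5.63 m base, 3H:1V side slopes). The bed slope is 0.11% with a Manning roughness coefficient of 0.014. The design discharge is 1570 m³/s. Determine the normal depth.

Manning's equation rearranged: A R^(2/3) = nQ / (1·√S) = 0.014 × 1570 / (√0.0011) = 662.7.
Trying y = 5.88 m: A R^(2/3) = 296.8 — too small.
Trying y = 10.2 m: A R^(2/3) = 1119 — too large.
Trying y = 8.23 m: A R^(2/3) = 662.5 — close enough.

y_n = 8.23 m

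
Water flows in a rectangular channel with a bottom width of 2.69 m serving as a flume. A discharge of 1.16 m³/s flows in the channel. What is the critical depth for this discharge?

For a rectangular channel, critical depth y_c = (q²/g)^(1/3) where q = Q/b = 1.16/2.69 = 0.4312 m²/s.
So y_c = (0.4312²/9.81)^(1/3) = 0.267 m.

y_c = 0.267 m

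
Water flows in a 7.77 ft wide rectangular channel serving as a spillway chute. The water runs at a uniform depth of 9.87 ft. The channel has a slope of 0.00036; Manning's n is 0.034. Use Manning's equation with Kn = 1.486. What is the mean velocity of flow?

Flow area A = b·y = 7.77 × 9.87 = 76.69 ft². Wetted perimeter P = b + 2y = 7.77 + 2×9.87 = 27.51 ft.
Hydraulic radius R = A/P = 76.69/27.51 = 2.788 ft.
From Manning's equation, V = (1.486/n) R^(2/3) S^(1/2) = (1.486/0.034) × 2.788^(2/3) × 0.00036^(1/2) = 1.64 ft/s.

V = 1.64 ft/s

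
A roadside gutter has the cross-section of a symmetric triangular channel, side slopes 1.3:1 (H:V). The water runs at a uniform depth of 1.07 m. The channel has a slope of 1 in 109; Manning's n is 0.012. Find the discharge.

Q = 6.71 m³/s

For a triangular section with side slope z = 1.3: A = zy² = 1.3×1.07² = 1.488 m²; P = 2y√(1+z²) = 2×1.07×1.64 = 3.51 m.
Hydraulic radius R = A/P = 1.488/3.51 = 0.4241 m.
Manning's equation: Q = (1/n) A R^(2/3) S^(1/2) = (1/0.012) × 1.488 × 0.4241^(2/3) × 0.009174^(1/2) = 6.71 m³/s.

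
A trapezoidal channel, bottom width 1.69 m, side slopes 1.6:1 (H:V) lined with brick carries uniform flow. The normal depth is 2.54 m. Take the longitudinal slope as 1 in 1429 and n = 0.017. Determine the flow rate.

Q = 27 m³/s

With bottom width b = 1.69 m and side slope z = 1.6: A = (b + zy)y = (1.69 + 1.6×2.54)×2.54 = 14.62 m²; P = b + 2y√(1+z²) = 1.69 + 2×2.54×1.887 = 11.27 m.
Hydraulic radius R = A/P = 14.62/11.27 = 1.296 m.
Manning's equation: Q = (1/n) A R^(2/3) S^(1/2) = (1/0.017) × 14.62 × 1.296^(2/3) × 0.0006998^(1/2) = 27 m³/s.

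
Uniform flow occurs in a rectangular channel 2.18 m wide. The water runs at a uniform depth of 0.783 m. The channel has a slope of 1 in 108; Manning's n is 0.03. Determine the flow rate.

Flow area A = b·y = 2.18 × 0.783 = 1.707 m². Wetted perimeter P = b + 2y = 2.18 + 2×0.783 = 3.746 m.
Hydraulic radius R = A/P = 1.707/3.746 = 0.4557 m.
Manning's equation: Q = (1/n) A R^(2/3) S^(1/2) = (1/0.03) × 1.707 × 0.4557^(2/3) × 0.009259^(1/2) = 3.24 m³/s.

Q = 3.24 m³/s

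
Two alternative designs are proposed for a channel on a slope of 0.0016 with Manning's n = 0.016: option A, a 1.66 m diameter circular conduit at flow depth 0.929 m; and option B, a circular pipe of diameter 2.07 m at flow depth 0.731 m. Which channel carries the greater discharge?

Channel A: For a circular section of diameter D = 1.66 m at depth y = 0.929 m, the central angle is θ = 2 arccos(1 − 2y/D) = 3.381 rad. Then A = (D²/8)(θ − sin θ) = 1.246 m² and P = Dθ/2 = 2.806 m. Hydraulic radius R = A/P = 1.246/2.806 = 0.4441 m. Q_A = (1/0.016)·1.246·0.4441^(2/3)·√0.0016 = 1.813 m³/s.
Channel B: For a circular section of diameter D = 2.07 m at depth y = 0.731 m, the central angle is θ = 2 arccos(1 − 2y/D) = 2.545 rad. Then A = (D²/8)(θ − sin θ) = 1.063 m² and P = Dθ/2 = 2.634 m. Hydraulic radius R = A/P = 1.063/2.634 = 0.4033 m. Q_B = (1/0.016)·1.063·0.4033^(2/3)·√0.0016 = 1.45 m³/s.
Q_A = 1.813 m³/s vs Q_B = 1.45 m³/s, so channel A carries more.

channel A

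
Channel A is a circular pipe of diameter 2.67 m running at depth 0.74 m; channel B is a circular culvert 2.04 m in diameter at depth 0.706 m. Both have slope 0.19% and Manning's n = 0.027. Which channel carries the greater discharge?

channel A

Channel A: For a circular section of diameter D = 2.67 m at depth y = 0.74 m, the central angle is θ = 2 arccos(1 − 2y/D) = 2.218 rad. Then A = (D²/8)(θ − sin θ) = 1.265 m² and P = Dθ/2 = 2.961 m. Hydraulic radius R = A/P = 1.265/2.961 = 0.4273 m. Q_A = (1/0.027)·1.265·0.4273^(2/3)·√0.0019 = 1.159 m³/s.
Channel B: For a circular section of diameter D = 2.04 m at depth y = 0.706 m, the central angle is θ = 2 arccos(1 − 2y/D) = 2.516 rad. Then A = (D²/8)(θ − sin θ) = 1.004 m² and P = Dθ/2 = 2.566 m. Hydraulic radius R = A/P = 1.004/2.566 = 0.3912 m. Q_B = (1/0.027)·1.004·0.3912^(2/3)·√0.0019 = 0.867 m³/s.
Q_A = 1.159 m³/s vs Q_B = 0.867 m³/s, so channel A carries more.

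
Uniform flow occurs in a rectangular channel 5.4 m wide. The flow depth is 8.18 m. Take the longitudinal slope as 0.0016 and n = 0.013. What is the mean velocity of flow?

V = 4.93 m/s

Flow area A = b·y = 5.4 × 8.18 = 44.17 m². Wetted perimeter P = b + 2y = 5.4 + 2×8.18 = 21.76 m.
Hydraulic radius R = A/P = 44.17/21.76 = 2.03 m.
From Manning's equation, V = (1/n) R^(2/3) S^(1/2) = (1/0.013) × 2.03^(2/3) × 0.0016^(1/2) = 4.93 m/s.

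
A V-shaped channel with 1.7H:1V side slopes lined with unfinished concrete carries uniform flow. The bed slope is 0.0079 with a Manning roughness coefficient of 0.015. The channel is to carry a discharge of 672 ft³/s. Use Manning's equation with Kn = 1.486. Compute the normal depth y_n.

Manning's equation rearranged: A R^(2/3) = nQ / (1.486·√S) = 0.015 × 672 / (1.486 × √0.0079) = 76.32.
Trying y = 5.55 ft: A R^(2/3) = 93.65 — over.
Trying y = 5.14 ft: A R^(2/3) = 76.32 — close enough.

y_n = 5.14 ft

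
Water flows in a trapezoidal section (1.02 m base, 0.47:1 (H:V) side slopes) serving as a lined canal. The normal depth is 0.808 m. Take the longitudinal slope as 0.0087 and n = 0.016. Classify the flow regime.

With bottom width b = 1.02 m and side slope z = 0.47: A = (b + zy)y = (1.02 + 0.47×0.808)×0.808 = 1.131 m²; P = b + 2y√(1+z²) = 1.02 + 2×0.808×1.105 = 2.806 m.
Hydraulic radius R = A/P = 1.131/2.806 = 0.4031 m.
V = (1/n) R^(2/3) √S = (1/0.016) × 0.4031^(2/3) × √0.0087 = 3.181 m/s. Hydraulic depth D_h = A/T = 1.131/1.78 = 0.6356 m.
Froude number Fr = V/√(g·D_h) = 3.181/√(9.81×0.6356) = 1.27, which is greater than 1, so the flow is supercritical.

supercritical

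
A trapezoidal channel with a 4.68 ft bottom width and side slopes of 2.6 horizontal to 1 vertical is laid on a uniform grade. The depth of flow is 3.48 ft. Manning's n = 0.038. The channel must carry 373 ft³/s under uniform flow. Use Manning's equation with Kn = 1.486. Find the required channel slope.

S = 0.016

With bottom width b = 4.68 ft and side slope z = 2.6: A = (b + zy)y = (4.68 + 2.6×3.48)×3.48 = 47.77 ft²; P = b + 2y√(1+z²) = 4.68 + 2×3.48×2.786 = 24.07 ft.
Hydraulic radius R = A/P = 47.77/24.07 = 1.985 ft.
From Manning's equation, S = [nQ / (1.486 A R^(2/3))]² = [0.038 × 373 / (1.486 × 47.77 × 1.985^(2/3))]² = 0.016.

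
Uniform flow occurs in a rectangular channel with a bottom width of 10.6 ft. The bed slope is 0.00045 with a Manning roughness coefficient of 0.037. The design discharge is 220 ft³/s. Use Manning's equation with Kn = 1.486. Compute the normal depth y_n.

y_n = 10.5 ft

Manning's equation rearranged: A R^(2/3) = nQ / (1.486·√S) = 0.037 × 220 / (1.486 × √0.00045) = 258.2.
Try y = 8.45 ft: A R^(2/3) = 196.8 — short.
Try y = 10.5 ft: A R^(2/3) = 257.7 — matches.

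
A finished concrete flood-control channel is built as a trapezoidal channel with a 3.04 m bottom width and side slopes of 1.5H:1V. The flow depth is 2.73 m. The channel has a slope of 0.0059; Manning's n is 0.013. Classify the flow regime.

supercritical

With bottom width b = 3.04 m and side slope z = 1.5: A = (b + zy)y = (3.04 + 1.5×2.73)×2.73 = 19.48 m²; P = b + 2y√(1+z²) = 3.04 + 2×2.73×1.803 = 12.88 m.
Hydraulic radius R = A/P = 19.48/12.88 = 1.512 m.
V = (1/n) R^(2/3) √S = (1/0.013) × 1.512^(2/3) × √0.0059 = 7.783 m/s. Hydraulic depth D_h = A/T = 19.48/11.23 = 1.735 m.
Froude number Fr = V/√(g·D_h) = 7.783/√(9.81×1.735) = 1.89, which is greater than 1, so the flow is supercritical.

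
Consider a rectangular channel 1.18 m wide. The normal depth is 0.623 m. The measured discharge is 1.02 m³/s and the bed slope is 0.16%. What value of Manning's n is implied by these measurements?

n = 0.013

Flow area A = b·y = 1.18 × 0.623 = 0.7351 m². Wetted perimeter P = b + 2y = 1.18 + 2×0.623 = 2.426 m.
Hydraulic radius R = A/P = 0.7351/2.426 = 0.303 m.
Rearranging Manning's equation: n = (1/Q) A R^(2/3) S^(1/2) = (1/1.02) × 0.7351 × 0.303^(2/3) × √0.0016 = 0.013.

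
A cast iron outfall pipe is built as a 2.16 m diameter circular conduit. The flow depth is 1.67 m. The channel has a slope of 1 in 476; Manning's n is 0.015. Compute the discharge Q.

Q = 7.01 m³/s

For a circular section of diameter D = 2.16 m at depth y = 1.67 m, the central angle is θ = 2 arccos(1 − 2y/D) = 4.297 rad. Then A = (D²/8)(θ − sin θ) = 3.04 m² and P = Dθ/2 = 4.641 m.
Hydraulic radius R = A/P = 3.04/4.641 = 0.655 m.
Manning's equation: Q = (1/n) A R^(2/3) S^(1/2) = (1/0.015) × 3.04 × 0.655^(2/3) × 0.002101^(1/2) = 7.01 m³/s.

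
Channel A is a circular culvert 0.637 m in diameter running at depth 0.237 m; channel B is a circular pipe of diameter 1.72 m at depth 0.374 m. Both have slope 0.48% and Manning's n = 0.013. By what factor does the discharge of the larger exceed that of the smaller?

4.97

Channel A: For a circular section of diameter D = 0.637 m at depth y = 0.237 m, the central angle is θ = 2 arccos(1 − 2y/D) = 2.624 rad. Then A = (D²/8)(θ − sin θ) = 0.108 m² and P = Dθ/2 = 0.8358 m. Hydraulic radius R = A/P = 0.108/0.8358 = 0.1292 m. Q_A = (1/0.013)·0.108·0.1292^(2/3)·√0.0048 = 0.1471 m³/s.
Channel B: For a circular section of diameter D = 1.72 m at depth y = 0.374 m, the central angle is θ = 2 arccos(1 − 2y/D) = 1.94 rad. Then A = (D²/8)(θ − sin θ) = 0.3728 m² and P = Dθ/2 = 1.669 m. Hydraulic radius R = A/P = 0.3728/1.669 = 0.2234 m. Q_B = (1/0.013)·0.3728·0.2234^(2/3)·√0.0048 = 0.7313 m³/s.
The larger discharge is 0.7313 m³/s and the smaller is 0.1471 m³/s; the ratio is 4.97.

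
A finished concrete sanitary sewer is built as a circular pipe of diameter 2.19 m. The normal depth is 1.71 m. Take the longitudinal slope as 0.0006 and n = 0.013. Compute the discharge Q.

Q = 4.53 m³/s

For a circular section of diameter D = 2.19 m at depth y = 1.71 m, the central angle is θ = 2 arccos(1 − 2y/D) = 4.334 rad. Then A = (D²/8)(θ − sin θ) = 3.156 m² and P = Dθ/2 = 4.746 m.
Hydraulic radius R = A/P = 3.156/4.746 = 0.6649 m.
Manning's equation: Q = (1/n) A R^(2/3) S^(1/2) = (1/0.013) × 3.156 × 0.6649^(2/3) × 0.0006^(1/2) = 4.53 m³/s.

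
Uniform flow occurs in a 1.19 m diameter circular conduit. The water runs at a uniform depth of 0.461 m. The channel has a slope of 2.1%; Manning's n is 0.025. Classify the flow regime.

For a circular section of diameter D = 1.19 m at depth y = 0.461 m, the central angle is θ = 2 arccos(1 − 2y/D) = 2.687 rad. Then A = (D²/8)(θ − sin θ) = 0.398 m² and P = Dθ/2 = 1.599 m.
Hydraulic radius R = A/P = 0.398/1.599 = 0.2489 m.
V = (1/n) R^(2/3) √S = (1/0.025) × 0.2489^(2/3) × √0.021 = 2.294 m/s. Hydraulic depth D_h = A/T = 0.398/1.159 = 0.3433 m.
Froude number Fr = V/√(g·D_h) = 2.294/√(9.81×0.3433) = 1.25, which is greater than 1, so the flow is supercritical.

supercritical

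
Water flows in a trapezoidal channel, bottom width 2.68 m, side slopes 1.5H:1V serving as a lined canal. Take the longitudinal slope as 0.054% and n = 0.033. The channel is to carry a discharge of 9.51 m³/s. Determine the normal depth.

Manning's equation rearranged: A R^(2/3) = nQ / (1·√S) = 0.033 × 9.51 / (√0.00054) = 13.51.
Trying y = 1.49 m: A R^(2/3) = 6.874 — too small.
Trying y = 2.08 m: A R^(2/3) = 13.51 — ≈ 13.51.

y_n = 2.08 m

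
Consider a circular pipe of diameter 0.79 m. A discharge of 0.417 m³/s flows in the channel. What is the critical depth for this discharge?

At critical depth, Q² T / (g A³) = 1, i.e. A³/T = Q²/g = 0.417²/9.81 = 0.01773.
At y = 0.43 m: A³/T = 0.02577 — too large.
At y = 0.277 m: A³/T = 0.004776 — too small.
At y = 0.39 m: A³/T = 0.01775 — ≈ 0.01773.

y_c = 0.39 m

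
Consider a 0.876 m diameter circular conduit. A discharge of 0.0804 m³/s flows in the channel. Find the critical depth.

At critical depth, Q² T / (g A³) = 1, i.e. A³/T = Q²/g = 0.0804²/9.81 = 0.0006589.
Try y = 0.196 m: A³/T = 0.001399 — too large.
Try y = 0.125 m: A³/T = 0.0002392 — too small.
Try y = 0.162 m: A³/T = 0.0006632 — close enough.

y_c = 0.162 m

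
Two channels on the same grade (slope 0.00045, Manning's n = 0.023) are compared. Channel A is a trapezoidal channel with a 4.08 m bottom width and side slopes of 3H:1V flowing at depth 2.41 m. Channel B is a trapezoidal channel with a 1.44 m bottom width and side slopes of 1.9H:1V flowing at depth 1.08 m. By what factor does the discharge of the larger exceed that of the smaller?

Channel A: With bottom width b = 4.08 m and side slope z = 3: A = (b + zy)y = (4.08 + 3×2.41)×2.41 = 27.26 m²; P = b + 2y√(1+z²) = 4.08 + 2×2.41×3.162 = 19.32 m. Hydraulic radius R = A/P = 27.26/19.32 = 1.411 m. Q_A = (1/0.023)·27.26·1.411^(2/3)·√0.00045 = 31.62 m³/s.
Channel B: With bottom width b = 1.44 m and side slope z = 1.9: A = (b + zy)y = (1.44 + 1.9×1.08)×1.08 = 3.771 m²; P = b + 2y√(1+z²) = 1.44 + 2×1.08×2.147 = 6.078 m. Hydraulic radius R = A/P = 3.771/6.078 = 0.6205 m. Q_B = (1/0.023)·3.771·0.6205^(2/3)·√0.00045 = 2.531 m³/s.
The larger discharge is 31.62 m³/s and the smaller is 2.531 m³/s; the ratio is 12.5.

12.5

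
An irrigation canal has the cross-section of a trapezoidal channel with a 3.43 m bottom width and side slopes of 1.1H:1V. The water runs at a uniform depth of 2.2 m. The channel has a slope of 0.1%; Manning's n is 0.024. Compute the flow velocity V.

V = 1.56 m/s

With bottom width b = 3.43 m and side slope z = 1.1: A = (b + zy)y = (3.43 + 1.1×2.2)×2.2 = 12.87 m²; P = b + 2y√(1+z²) = 3.43 + 2×2.2×1.487 = 9.971 m.
Hydraulic radius R = A/P = 12.87/9.971 = 1.291 m.
From Manning's equation, V = (1/n) R^(2/3) S^(1/2) = (1/0.024) × 1.291^(2/3) × 0.001^(1/2) = 1.56 m/s.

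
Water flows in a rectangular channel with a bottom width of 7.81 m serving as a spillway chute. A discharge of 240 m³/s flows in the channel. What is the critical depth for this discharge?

For a rectangular channel, critical depth y_c = (q²/g)^(1/3) where q = Q/b = 240/7.81 = 30.73 m²/s.
So y_c = (30.73²/9.81)^(1/3) = 4.58 m.

y_c = 4.58 m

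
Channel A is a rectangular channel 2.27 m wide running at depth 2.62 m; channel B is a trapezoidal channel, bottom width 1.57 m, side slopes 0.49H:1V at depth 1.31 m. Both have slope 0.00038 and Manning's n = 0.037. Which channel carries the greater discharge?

channel A

Channel A: Flow area A = b·y = 2.27 × 2.62 = 5.947 m². Wetted perimeter P = b + 2y = 2.27 + 2×2.62 = 7.51 m. Hydraulic radius R = A/P = 5.947/7.51 = 0.7919 m. Q_A = (1/0.037)·5.947·0.7919^(2/3)·√0.00038 = 2.682 m³/s.
Channel B: With bottom width b = 1.57 m and side slope z = 0.49: A = (b + zy)y = (1.57 + 0.49×1.31)×1.31 = 2.898 m²; P = b + 2y√(1+z²) = 1.57 + 2×1.31×1.114 = 4.488 m. Hydraulic radius R = A/P = 2.898/4.488 = 0.6457 m. Q_B = (1/0.037)·2.898·0.6457^(2/3)·√0.00038 = 1.14 m³/s.
Q_A = 2.682 m³/s vs Q_B = 1.14 m³/s, so channel A carries more.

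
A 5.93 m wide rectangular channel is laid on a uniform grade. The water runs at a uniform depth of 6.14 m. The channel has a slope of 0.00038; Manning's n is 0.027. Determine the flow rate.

Flow area A = b·y = 5.93 × 6.14 = 36.41 m². Wetted perimeter P = b + 2y = 5.93 + 2×6.14 = 18.21 m.
Hydraulic radius R = A/P = 36.41/18.21 = 1.999 m.
Manning's equation: Q = (1/n) A R^(2/3) S^(1/2) = (1/0.027) × 36.41 × 1.999^(2/3) × 0.00038^(1/2) = 41.7 m³/s.

Q = 41.7 m³/s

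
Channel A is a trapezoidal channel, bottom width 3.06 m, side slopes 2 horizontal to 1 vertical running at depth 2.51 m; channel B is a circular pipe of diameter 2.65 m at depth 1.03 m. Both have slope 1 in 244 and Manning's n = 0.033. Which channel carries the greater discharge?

channel A

Channel A: With bottom width b = 3.06 m and side slope z = 2: A = (b + zy)y = (3.06 + 2×2.51)×2.51 = 20.28 m²; P = b + 2y√(1+z²) = 3.06 + 2×2.51×2.236 = 14.29 m. Hydraulic radius R = A/P = 20.28/14.29 = 1.42 m. Q_A = (1/0.033)·20.28·1.42^(2/3)·√0.004098 = 49.7 m³/s.
Channel B: For a circular section of diameter D = 2.65 m at depth y = 1.03 m, the central angle is θ = 2 arccos(1 − 2y/D) = 2.693 rad. Then A = (D²/8)(θ − sin θ) = 1.982 m² and P = Dθ/2 = 3.568 m. Hydraulic radius R = A/P = 1.982/3.568 = 0.5557 m. Q_B = (1/0.033)·1.982·0.5557^(2/3)·√0.004098 = 2.599 m³/s.
Q_A = 49.7 m³/s vs Q_B = 2.599 m³/s, so channel A carries more.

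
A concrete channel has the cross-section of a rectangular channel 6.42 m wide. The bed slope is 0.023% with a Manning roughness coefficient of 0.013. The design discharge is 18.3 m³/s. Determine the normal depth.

Manning's equation rearranged: A R^(2/3) = nQ / (1·√S) = 0.013 × 18.3 / (√0.00023) = 15.69.
At y = 2.48 m: A R^(2/3) = 19.92 — over.
At y = 1.54 m: A R^(2/3) = 10.15 — short.
At y = 2.09 m: A R^(2/3) = 15.7 — close enough.

y_n = 2.09 m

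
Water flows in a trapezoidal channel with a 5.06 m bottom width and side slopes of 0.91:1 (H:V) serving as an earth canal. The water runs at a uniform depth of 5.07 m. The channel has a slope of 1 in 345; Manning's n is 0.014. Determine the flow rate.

Q = 358 m³/s

With bottom width b = 5.06 m and side slope z = 0.91: A = (b + zy)y = (5.06 + 0.91×5.07)×5.07 = 49.05 m²; P = b + 2y√(1+z²) = 5.06 + 2×5.07×1.352 = 18.77 m.
Hydraulic radius R = A/P = 49.05/18.77 = 2.613 m.
Manning's equation: Q = (1/n) A R^(2/3) S^(1/2) = (1/0.014) × 49.05 × 2.613^(2/3) × 0.002899^(1/2) = 358 m³/s.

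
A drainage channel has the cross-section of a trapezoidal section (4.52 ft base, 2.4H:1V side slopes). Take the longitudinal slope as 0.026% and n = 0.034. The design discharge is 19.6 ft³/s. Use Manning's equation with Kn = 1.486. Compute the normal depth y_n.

Manning's equation rearranged: A R^(2/3) = nQ / (1.486·√S) = 0.034 × 19.6 / (1.486 × √0.00026) = 27.81.
Trying y = 1.8 ft: A R^(2/3) = 17.43 — short.
Trying y = 2.82 ft: A R^(2/3) = 44.62 — over.
Trying y = 2.26 ft: A R^(2/3) = 27.87 — ≈ 27.81.

y_n = 2.26 ft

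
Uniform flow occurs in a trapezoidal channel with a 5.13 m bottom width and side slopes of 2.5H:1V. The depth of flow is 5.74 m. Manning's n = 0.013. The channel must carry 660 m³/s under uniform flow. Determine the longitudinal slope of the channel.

S = 0.0013

With bottom width b = 5.13 m and side slope z = 2.5: A = (b + zy)y = (5.13 + 2.5×5.74)×5.74 = 111.8 m²; P = b + 2y√(1+z²) = 5.13 + 2×5.74×2.693 = 36.04 m.
Hydraulic radius R = A/P = 111.8/36.04 = 3.102 m.
From Manning's equation, S = [nQ / (1 A R^(2/3))]² = [0.013 × 660 / (1 × 111.8 × 3.102^(2/3))]² = 0.0013.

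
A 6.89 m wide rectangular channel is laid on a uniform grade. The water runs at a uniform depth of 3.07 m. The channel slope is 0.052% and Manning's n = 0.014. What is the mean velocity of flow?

V = 2.25 m/s

Flow area A = b·y = 6.89 × 3.07 = 21.15 m². Wetted perimeter P = b + 2y = 6.89 + 2×3.07 = 13.03 m.
Hydraulic radius R = A/P = 21.15/13.03 = 1.623 m.
From Manning's equation, V = (1/n) R^(2/3) S^(1/2) = (1/0.014) × 1.623^(2/3) × 0.00052^(1/2) = 2.25 m/s.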